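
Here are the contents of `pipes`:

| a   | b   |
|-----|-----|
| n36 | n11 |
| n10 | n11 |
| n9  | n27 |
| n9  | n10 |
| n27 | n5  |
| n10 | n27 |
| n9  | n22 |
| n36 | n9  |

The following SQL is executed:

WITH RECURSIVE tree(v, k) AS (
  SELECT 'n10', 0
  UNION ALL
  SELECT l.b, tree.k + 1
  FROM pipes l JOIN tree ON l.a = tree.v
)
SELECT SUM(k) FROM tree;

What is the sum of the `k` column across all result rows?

4

Base: (n10, k=0).
Iteration 1: edges from {n10} -> (n11, k=1), (n27, k=1).
Iteration 2: edges from {n11,n27} -> (n5, k=2).
Iteration 3: no outgoing edges from {n5}; recursion stops.
SUM(k) = 0 + 1 + 1 + 2 = 4.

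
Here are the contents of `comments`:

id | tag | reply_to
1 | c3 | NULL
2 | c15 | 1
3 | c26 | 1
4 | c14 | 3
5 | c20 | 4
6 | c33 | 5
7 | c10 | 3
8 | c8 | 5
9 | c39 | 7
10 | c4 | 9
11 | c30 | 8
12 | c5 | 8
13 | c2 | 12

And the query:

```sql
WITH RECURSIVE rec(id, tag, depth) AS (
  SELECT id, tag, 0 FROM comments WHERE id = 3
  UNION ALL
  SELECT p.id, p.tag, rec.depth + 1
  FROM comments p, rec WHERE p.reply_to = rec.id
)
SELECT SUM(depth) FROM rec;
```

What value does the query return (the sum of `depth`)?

Base: id=3 (c26) at depth 0.
Iteration 1: rows with reply_to in {3} -> c14 (id 4, depth 1), c10 (id 7, depth 1).
Iteration 2: rows with reply_to in {4,7} -> c20 (id 5, depth 2), c39 (id 9, depth 2).
Iteration 3: rows with reply_to in {5,9} -> c33 (id 6, depth 3), c8 (id 8, depth 3), c4 (id 10, depth 3).
Iteration 4: rows with reply_to in {6,8,10} -> c30 (id 11, depth 4), c5 (id 12, depth 4).
Iteration 5: rows with reply_to in {11,12} -> c2 (id 13, depth 5).
Iteration 6: no rows with reply_to in {13}; recursion stops.
SUM(depth) = 0 + 1 + 1 + 2 + 2 + 3 + 3 + 3 + 4 + 4 + 5 = 28.

28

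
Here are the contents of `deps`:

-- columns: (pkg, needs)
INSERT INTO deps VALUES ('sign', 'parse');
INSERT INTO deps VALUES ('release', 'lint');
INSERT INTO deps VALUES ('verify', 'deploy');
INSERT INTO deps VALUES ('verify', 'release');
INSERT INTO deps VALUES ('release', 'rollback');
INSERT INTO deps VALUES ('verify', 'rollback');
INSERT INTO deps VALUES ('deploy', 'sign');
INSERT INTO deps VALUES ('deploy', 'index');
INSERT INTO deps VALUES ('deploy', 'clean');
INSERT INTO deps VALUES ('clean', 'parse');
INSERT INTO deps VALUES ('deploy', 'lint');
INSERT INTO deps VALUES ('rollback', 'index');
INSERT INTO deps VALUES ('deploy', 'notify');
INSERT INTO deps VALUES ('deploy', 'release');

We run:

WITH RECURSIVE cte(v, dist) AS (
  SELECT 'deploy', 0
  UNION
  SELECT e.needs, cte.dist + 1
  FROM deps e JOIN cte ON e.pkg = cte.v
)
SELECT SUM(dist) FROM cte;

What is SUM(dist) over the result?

Base: (deploy, dist=0).
Iteration 1: edges from {deploy} -> (clean, dist=1), (index, dist=1), (lint, dist=1), (notify, dist=1), (release, dist=1), (sign, dist=1).
Iteration 2: edges from {clean,index,lint,notify,release,sign} -> (lint, dist=2), (parse, dist=2), (rollback, dist=2). [UNION drops 1 duplicate row(s)]
Iteration 3: edges from {lint,parse,rollback} -> (index, dist=3).
Iteration 4: no outgoing edges from {index}; recursion stops.
SUM(dist) = 0 + 1 + 1 + 1 + 1 + 1 + 1 + 2 + 2 + 2 + 3 = 15.

15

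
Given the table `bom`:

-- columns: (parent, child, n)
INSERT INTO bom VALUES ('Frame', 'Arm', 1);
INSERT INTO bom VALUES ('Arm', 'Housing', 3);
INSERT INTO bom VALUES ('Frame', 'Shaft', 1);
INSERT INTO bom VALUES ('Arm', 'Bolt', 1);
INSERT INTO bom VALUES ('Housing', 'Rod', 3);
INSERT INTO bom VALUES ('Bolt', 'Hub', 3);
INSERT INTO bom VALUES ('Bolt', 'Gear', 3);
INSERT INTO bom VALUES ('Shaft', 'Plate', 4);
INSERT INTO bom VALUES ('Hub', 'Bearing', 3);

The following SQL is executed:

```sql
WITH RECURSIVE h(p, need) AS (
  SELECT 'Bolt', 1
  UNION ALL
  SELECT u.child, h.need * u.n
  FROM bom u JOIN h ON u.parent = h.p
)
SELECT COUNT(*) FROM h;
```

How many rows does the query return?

Base: (Bolt, need=1).
Iteration 1: components of {Bolt} -> Gear = 1*3 = 3, Hub = 1*3 = 3.
Iteration 2: components of {Gear,Hub} -> Bearing = 3*3 = 9.
Iteration 3: no further components; recursion stops.
Total rows emitted: 4.

4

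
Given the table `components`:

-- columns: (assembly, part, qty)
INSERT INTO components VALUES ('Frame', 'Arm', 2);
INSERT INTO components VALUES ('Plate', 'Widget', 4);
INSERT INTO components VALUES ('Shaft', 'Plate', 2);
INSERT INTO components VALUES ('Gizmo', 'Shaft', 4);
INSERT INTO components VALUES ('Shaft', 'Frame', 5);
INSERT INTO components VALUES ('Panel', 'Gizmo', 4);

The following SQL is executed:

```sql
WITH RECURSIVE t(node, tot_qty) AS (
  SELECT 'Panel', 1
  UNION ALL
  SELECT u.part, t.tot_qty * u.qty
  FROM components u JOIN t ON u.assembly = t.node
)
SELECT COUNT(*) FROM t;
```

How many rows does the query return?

Base: (Panel, tot_qty=1).
Iteration 1: components of {Panel} -> Gizmo = 1*4 = 4.
Iteration 2: components of {Gizmo} -> Shaft = 4*4 = 16.
Iteration 3: components of {Shaft} -> Frame = 16*5 = 80, Plate = 16*2 = 32.
Iteration 4: components of {Frame,Plate} -> Arm = 80*2 = 160, Widget = 32*4 = 128.
Iteration 5: no further components; recursion stops.
Total rows emitted: 7.

7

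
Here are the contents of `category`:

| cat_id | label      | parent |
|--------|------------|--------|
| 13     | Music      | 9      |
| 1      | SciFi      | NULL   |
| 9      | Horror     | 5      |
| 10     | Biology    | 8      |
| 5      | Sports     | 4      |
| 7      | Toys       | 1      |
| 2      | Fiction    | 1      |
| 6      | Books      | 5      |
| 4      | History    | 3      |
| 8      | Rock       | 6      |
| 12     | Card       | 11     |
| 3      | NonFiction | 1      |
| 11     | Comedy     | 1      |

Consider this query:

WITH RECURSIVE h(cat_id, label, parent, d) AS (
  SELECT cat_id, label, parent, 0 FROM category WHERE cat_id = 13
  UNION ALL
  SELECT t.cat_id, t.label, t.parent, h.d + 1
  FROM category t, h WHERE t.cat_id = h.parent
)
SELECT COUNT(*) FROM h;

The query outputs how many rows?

6

Base: cat_id=13 (Music), parent=9, d 0.
Iteration 1: join on cat_id=9 -> Horror (id 9, parent=5, d 1).
Iteration 2: join on cat_id=5 -> Sports (id 5, parent=4, d 2).
Iteration 3: join on cat_id=4 -> History (id 4, parent=3, d 3).
Iteration 4: join on cat_id=3 -> NonFiction (id 3, parent=1, d 4).
Iteration 5: join on cat_id=1 -> SciFi (id 1, parent=NULL, d 5).
Iteration 6: parent is NULL; no match; recursion stops.
Total rows emitted: 6.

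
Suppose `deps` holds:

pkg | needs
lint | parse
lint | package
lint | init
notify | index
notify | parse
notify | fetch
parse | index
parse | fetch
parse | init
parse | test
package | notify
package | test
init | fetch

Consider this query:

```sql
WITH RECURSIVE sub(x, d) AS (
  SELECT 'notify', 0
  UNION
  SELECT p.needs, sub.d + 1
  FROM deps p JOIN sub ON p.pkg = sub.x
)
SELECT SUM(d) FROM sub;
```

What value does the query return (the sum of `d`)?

14

Base: (notify, d=0).
Iteration 1: edges from {notify} -> (fetch, d=1), (index, d=1), (parse, d=1).
Iteration 2: edges from {fetch,index,parse} -> (fetch, d=2), (index, d=2), (init, d=2), (test, d=2).
Iteration 3: edges from {fetch,index,init,test} -> (fetch, d=3).
Iteration 4: no outgoing edges from {fetch}; recursion stops.
SUM(d) = 0 + 1 + 1 + 1 + 2 + 2 + 2 + 2 + 3 = 14.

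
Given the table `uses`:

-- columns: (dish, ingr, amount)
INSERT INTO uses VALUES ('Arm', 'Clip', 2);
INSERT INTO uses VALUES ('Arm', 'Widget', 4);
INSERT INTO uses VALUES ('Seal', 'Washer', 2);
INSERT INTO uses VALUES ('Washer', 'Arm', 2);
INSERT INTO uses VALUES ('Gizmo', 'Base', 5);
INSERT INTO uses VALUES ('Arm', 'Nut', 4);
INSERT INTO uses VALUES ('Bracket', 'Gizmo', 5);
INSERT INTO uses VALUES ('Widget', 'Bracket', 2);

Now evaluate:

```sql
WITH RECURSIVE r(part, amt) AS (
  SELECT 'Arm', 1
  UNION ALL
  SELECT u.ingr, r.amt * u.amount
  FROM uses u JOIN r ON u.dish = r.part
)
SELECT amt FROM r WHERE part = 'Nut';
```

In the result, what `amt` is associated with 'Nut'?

4

Base: (Arm, amt=1).
Iteration 1: components of {Arm} -> Clip = 1*2 = 2, Nut = 1*4 = 4, Widget = 1*4 = 4.
Iteration 2: components of {Clip,Nut,Widget} -> Bracket = 4*2 = 8.
Iteration 3: components of {Bracket} -> Gizmo = 8*5 = 40.
Iteration 4: components of {Gizmo} -> Base = 40*5 = 200.
Iteration 5: no further components; recursion stops.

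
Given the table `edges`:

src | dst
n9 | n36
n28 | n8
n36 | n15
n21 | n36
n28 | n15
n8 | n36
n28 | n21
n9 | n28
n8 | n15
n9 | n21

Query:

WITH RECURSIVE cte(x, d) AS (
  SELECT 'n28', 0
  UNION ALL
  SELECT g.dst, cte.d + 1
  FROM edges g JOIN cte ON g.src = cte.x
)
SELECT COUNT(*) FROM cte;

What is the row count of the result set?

9

Base: (n28, d=0).
Iteration 1: edges from {n28} -> (n15, d=1), (n21, d=1), (n8, d=1).
Iteration 2: edges from {n15,n21,n8} -> (n15, d=2), (n36, d=2) x2. [UNION ALL keeps all 3 new rows, including repeats]
Iteration 3: edges from {n15,n36} -> (n15, d=3) x2. [UNION ALL keeps all 2 new rows, including repeats]
Iteration 4: no outgoing edges from {n15}; recursion stops.
Total rows emitted: 9.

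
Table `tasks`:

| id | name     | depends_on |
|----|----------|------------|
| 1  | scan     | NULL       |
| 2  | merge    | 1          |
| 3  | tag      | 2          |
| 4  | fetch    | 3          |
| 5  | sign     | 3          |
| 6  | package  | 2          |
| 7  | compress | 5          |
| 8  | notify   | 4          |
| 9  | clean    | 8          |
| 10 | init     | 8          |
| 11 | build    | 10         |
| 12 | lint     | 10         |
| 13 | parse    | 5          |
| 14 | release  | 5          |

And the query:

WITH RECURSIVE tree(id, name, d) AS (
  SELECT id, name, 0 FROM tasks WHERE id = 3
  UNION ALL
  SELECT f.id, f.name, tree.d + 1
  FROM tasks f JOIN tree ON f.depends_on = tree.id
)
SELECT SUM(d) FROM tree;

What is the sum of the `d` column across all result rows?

Base: id=3 (tag) at d 0.
Iteration 1: rows with depends_on in {3} -> fetch (id 4, d 1), sign (id 5, d 1).
Iteration 2: rows with depends_on in {4,5} -> compress (id 7, d 2), notify (id 8, d 2), parse (id 13, d 2), release (id 14, d 2).
Iteration 3: rows with depends_on in {7,8,13,14} -> clean (id 9, d 3), init (id 10, d 3).
Iteration 4: rows with depends_on in {9,10} -> build (id 11, d 4), lint (id 12, d 4).
Iteration 5: no rows with depends_on in {11,12}; recursion stops.
SUM(d) = 0 + 1 + 1 + 2 + 2 + 2 + 2 + 3 + 3 + 4 + 4 = 24.

24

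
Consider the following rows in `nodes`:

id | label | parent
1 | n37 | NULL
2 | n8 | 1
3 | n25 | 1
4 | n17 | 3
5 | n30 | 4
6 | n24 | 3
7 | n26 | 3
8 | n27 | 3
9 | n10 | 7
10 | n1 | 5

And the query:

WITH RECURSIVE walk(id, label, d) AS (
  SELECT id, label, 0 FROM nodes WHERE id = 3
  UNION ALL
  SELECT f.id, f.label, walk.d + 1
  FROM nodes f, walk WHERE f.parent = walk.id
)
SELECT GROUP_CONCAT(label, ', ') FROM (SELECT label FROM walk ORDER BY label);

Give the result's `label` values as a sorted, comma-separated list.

n1, n10, n17, n24, n25, n26, n27, n30

Base: id=3 (n25) at d 0.
Iteration 1: rows with parent in {3} -> n17 (id 4, d 1), n24 (id 6, d 1), n26 (id 7, d 1), n27 (id 8, d 1).
Iteration 2: rows with parent in {4,6,7,8} -> n30 (id 5, d 2), n10 (id 9, d 2).
Iteration 3: rows with parent in {5,9} -> n1 (id 10, d 3).
Iteration 4: no rows with parent in {10}; recursion stops.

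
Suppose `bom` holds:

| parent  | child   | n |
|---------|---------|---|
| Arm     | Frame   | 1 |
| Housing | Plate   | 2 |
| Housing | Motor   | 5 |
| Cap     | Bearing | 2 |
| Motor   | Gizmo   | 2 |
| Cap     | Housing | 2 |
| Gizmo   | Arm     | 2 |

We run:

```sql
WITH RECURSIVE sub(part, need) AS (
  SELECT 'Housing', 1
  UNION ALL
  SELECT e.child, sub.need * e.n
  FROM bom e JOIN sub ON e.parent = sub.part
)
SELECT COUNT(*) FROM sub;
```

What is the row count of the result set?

Base: (Housing, need=1).
Iteration 1: components of {Housing} -> Motor = 1*5 = 5, Plate = 1*2 = 2.
Iteration 2: components of {Motor,Plate} -> Gizmo = 5*2 = 10.
Iteration 3: components of {Gizmo} -> Arm = 10*2 = 20.
Iteration 4: components of {Arm} -> Frame = 20*1 = 20.
Iteration 5: no further components; recursion stops.
Total rows emitted: 6.

6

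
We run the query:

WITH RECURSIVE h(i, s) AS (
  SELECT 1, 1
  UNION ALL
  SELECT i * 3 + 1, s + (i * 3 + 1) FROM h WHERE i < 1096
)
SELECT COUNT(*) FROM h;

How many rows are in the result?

8

Base: i=1, s=1.
Iteration 1: 1 < 1096 holds -> i = 1 * 3 + 1 = 4, s = 1 + 4 = 5.
Iteration 2: 4 < 1096 holds -> i = 4 * 3 + 1 = 13, s = 5 + 13 = 18.
Iteration 3: 13 < 1096 holds -> i = 13 * 3 + 1 = 40, s = 18 + 40 = 58.
Iteration 4: 40 < 1096 holds -> i = 40 * 3 + 1 = 121, s = 58 + 121 = 179.
Iteration 5: 121 < 1096 holds -> i = 121 * 3 + 1 = 364, s = 179 + 364 = 543.
Iteration 6: 364 < 1096 holds -> i = 364 * 3 + 1 = 1093, s = 543 + 1093 = 1636.
Iteration 7: 1093 < 1096 holds -> i = 1093 * 3 + 1 = 3280, s = 1636 + 3280 = 4916.
Iteration 8: 3280 < 1096 fails; recursion stops.
Total rows emitted: 8.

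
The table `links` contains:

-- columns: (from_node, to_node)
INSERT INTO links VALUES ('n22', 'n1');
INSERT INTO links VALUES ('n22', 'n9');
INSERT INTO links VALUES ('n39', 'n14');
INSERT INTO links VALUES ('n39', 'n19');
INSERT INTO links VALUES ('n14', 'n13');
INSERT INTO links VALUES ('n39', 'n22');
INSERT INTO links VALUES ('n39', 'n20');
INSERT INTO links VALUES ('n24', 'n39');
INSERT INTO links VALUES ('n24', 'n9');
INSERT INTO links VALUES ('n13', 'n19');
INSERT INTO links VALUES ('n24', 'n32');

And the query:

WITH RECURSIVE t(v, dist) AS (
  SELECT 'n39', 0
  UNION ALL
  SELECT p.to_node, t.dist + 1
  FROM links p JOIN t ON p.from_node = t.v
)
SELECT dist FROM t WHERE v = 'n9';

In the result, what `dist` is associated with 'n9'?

Base: (n39, dist=0).
Iteration 1: edges from {n39} -> (n14, dist=1), (n19, dist=1), (n20, dist=1), (n22, dist=1).
Iteration 2: edges from {n14,n19,n20,n22} -> (n1, dist=2), (n13, dist=2), (n9, dist=2).
Iteration 3: edges from {n1,n13,n9} -> (n19, dist=3).
Iteration 4: no outgoing edges from {n19}; recursion stops.

2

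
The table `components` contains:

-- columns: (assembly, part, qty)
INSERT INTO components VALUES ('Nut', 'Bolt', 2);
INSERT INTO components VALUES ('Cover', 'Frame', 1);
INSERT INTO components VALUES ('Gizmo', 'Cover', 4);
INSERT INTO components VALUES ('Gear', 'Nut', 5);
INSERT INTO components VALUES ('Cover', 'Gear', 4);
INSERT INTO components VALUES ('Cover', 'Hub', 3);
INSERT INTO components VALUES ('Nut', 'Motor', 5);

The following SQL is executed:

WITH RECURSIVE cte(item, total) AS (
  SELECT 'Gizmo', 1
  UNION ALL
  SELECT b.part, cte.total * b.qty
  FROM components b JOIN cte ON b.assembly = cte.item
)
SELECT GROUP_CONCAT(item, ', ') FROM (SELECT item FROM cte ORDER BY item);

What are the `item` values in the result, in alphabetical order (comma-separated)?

Base: (Gizmo, total=1).
Iteration 1: components of {Gizmo} -> Cover = 1*4 = 4.
Iteration 2: components of {Cover} -> Frame = 4*1 = 4, Gear = 4*4 = 16, Hub = 4*3 = 12.
Iteration 3: components of {Frame,Gear,Hub} -> Nut = 16*5 = 80.
Iteration 4: components of {Nut} -> Bolt = 80*2 = 160, Motor = 80*5 = 400.
Iteration 5: no further components; recursion stops.

Bolt, Cover, Frame, Gear, Gizmo, Hub, Motor, Nut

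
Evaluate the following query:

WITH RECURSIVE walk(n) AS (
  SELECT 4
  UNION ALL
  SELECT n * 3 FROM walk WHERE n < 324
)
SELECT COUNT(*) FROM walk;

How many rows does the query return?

Base: n=4.
Iteration 1: 4 < 324 holds -> n = 4 * 3 = 12.
Iteration 2: 12 < 324 holds -> n = 12 * 3 = 36.
Iteration 3: 36 < 324 holds -> n = 36 * 3 = 108.
Iteration 4: 108 < 324 holds -> n = 108 * 3 = 324.
Iteration 5: 324 < 324 fails; recursion stops.
Total rows emitted: 5.

5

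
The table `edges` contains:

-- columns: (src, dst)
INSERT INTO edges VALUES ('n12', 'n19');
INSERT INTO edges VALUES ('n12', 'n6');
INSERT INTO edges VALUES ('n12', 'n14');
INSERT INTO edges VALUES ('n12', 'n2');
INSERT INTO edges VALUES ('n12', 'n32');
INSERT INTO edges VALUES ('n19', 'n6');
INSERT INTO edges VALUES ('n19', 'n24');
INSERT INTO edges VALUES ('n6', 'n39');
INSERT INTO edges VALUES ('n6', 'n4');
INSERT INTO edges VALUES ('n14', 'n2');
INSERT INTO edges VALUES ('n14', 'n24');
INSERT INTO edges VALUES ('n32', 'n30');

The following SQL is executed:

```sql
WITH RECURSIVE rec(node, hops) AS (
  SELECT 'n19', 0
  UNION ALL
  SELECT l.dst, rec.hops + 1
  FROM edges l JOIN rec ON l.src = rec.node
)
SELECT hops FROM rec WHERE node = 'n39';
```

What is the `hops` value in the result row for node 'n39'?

Base: (n19, hops=0).
Iteration 1: edges from {n19} -> (n24, hops=1), (n6, hops=1).
Iteration 2: edges from {n24,n6} -> (n39, hops=2), (n4, hops=2).
Iteration 3: no outgoing edges from {n39,n4}; recursion stops.

2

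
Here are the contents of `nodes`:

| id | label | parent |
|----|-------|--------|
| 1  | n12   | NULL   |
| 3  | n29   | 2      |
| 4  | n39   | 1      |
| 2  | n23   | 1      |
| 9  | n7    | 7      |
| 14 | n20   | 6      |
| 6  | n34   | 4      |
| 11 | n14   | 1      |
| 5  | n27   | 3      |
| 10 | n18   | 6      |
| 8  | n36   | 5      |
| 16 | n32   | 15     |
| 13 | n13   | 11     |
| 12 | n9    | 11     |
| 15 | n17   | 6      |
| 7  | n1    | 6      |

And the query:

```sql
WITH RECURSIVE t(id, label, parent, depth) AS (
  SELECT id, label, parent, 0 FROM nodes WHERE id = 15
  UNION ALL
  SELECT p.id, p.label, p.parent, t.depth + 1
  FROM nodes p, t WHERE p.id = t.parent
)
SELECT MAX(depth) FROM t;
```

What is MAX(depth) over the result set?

Base: id=15 (n17), parent=6, depth 0.
Iteration 1: join on id=6 -> n34 (id 6, parent=4, depth 1).
Iteration 2: join on id=4 -> n39 (id 4, parent=1, depth 2).
Iteration 3: join on id=1 -> n12 (id 1, parent=NULL, depth 3).
Iteration 4: parent is NULL; no match; recursion stops.
depth values: 0, 1, 2, 3; the maximum is 3.

3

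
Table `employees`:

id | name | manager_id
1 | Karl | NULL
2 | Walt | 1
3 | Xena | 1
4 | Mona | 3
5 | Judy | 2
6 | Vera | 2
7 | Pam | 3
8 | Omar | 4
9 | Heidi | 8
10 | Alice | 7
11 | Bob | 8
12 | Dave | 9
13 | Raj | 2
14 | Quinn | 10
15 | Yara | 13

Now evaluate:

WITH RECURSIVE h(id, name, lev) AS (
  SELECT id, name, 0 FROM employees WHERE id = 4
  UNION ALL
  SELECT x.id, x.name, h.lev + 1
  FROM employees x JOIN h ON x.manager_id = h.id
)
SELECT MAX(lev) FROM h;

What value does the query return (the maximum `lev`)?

Base: id=4 (Mona) at lev 0.
Iteration 1: rows with manager_id in {4} -> Omar (id 8, lev 1).
Iteration 2: rows with manager_id in {8} -> Heidi (id 9, lev 2), Bob (id 11, lev 2).
Iteration 3: rows with manager_id in {9,11} -> Dave (id 12, lev 3).
Iteration 4: no rows with manager_id in {12}; recursion stops.
lev values: 0, 1, 2, 2, 3; the maximum is 3.

3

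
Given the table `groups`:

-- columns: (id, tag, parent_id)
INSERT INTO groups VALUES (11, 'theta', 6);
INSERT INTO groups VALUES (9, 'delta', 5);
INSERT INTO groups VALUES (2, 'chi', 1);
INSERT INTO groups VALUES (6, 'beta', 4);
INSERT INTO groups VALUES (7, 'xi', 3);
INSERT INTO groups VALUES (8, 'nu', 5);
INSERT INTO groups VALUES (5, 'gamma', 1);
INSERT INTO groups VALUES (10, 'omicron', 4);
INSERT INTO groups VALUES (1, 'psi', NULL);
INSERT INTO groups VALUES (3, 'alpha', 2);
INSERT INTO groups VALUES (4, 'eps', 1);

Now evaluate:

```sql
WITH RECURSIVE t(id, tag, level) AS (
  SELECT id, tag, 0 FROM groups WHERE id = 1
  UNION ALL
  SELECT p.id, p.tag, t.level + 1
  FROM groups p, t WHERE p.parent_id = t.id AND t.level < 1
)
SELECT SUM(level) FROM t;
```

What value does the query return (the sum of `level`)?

3

Base: id=1 (psi) at level 0.
Iteration 1: rows with parent_id in {1} -> chi (id 2, level 1), eps (id 4, level 1), gamma (id 5, level 1).
Iteration 2: level < 1 fails for all current rows; recursion stops.
SUM(level) = 0 + 1 + 1 + 1 = 3.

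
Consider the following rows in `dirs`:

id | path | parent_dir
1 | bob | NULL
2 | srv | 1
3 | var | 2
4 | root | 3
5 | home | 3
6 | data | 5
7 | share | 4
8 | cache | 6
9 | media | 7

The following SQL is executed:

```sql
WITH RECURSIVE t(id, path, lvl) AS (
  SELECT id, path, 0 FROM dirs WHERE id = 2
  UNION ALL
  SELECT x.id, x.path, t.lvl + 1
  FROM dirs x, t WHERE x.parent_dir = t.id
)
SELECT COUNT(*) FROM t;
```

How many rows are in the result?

8

Base: id=2 (srv) at lvl 0.
Iteration 1: rows with parent_dir in {2} -> var (id 3, lvl 1).
Iteration 2: rows with parent_dir in {3} -> root (id 4, lvl 2), home (id 5, lvl 2).
Iteration 3: rows with parent_dir in {4,5} -> data (id 6, lvl 3), share (id 7, lvl 3).
Iteration 4: rows with parent_dir in {6,7} -> cache (id 8, lvl 4), media (id 9, lvl 4).
Iteration 5: no rows with parent_dir in {8,9}; recursion stops.
Total rows emitted: 8.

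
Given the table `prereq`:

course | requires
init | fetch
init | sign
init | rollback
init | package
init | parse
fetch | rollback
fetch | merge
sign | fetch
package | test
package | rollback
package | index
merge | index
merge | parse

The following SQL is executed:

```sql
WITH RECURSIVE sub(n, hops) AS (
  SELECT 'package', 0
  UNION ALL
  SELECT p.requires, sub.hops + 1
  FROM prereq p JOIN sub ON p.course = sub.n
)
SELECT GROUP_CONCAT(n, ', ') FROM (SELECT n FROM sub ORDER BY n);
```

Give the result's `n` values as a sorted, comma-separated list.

index, package, rollback, test

Base: (package, hops=0).
Iteration 1: edges from {package} -> (index, hops=1), (rollback, hops=1), (test, hops=1).
Iteration 2: no outgoing edges from {index,rollback,test}; recursion stops.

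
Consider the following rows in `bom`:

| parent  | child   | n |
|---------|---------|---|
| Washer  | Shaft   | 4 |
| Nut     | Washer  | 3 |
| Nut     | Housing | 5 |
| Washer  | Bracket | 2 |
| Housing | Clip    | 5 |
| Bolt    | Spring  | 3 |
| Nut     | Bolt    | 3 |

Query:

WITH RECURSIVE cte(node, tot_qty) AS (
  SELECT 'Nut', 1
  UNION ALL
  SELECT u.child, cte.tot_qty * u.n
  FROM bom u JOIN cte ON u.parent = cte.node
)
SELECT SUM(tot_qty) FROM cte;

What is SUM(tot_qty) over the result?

Base: (Nut, tot_qty=1).
Iteration 1: components of {Nut} -> Bolt = 1*3 = 3, Housing = 1*5 = 5, Washer = 1*3 = 3.
Iteration 2: components of {Bolt,Housing,Washer} -> Bracket = 3*2 = 6, Clip = 5*5 = 25, Shaft = 3*4 = 12, Spring = 3*3 = 9.
Iteration 3: no further components; recursion stops.
SUM(tot_qty) = 1 + 5 + 3 + 3 + 25 + 9 + 6 + 12 = 64.

64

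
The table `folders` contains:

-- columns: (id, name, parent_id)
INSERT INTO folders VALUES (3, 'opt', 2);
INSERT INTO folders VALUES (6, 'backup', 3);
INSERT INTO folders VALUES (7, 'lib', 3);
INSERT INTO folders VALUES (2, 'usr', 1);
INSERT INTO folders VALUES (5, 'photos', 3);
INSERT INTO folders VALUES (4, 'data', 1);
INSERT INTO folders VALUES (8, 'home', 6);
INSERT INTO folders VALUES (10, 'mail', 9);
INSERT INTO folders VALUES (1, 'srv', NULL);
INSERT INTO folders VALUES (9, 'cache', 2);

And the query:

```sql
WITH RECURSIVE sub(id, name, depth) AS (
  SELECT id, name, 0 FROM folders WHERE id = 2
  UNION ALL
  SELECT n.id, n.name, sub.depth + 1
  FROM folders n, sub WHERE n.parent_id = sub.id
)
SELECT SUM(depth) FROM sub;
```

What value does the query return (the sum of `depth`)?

Base: id=2 (usr) at depth 0.
Iteration 1: rows with parent_id in {2} -> opt (id 3, depth 1), cache (id 9, depth 1).
Iteration 2: rows with parent_id in {3,9} -> photos (id 5, depth 2), backup (id 6, depth 2), lib (id 7, depth 2), mail (id 10, depth 2).
Iteration 3: rows with parent_id in {5,6,7,10} -> home (id 8, depth 3).
Iteration 4: no rows with parent_id in {8}; recursion stops.
SUM(depth) = 0 + 1 + 1 + 2 + 2 + 2 + 2 + 3 = 13.

13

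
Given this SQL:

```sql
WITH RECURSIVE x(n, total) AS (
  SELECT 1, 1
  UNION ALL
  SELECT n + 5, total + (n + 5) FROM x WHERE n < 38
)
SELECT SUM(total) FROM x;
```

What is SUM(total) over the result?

645

Base: n=1, total=1.
Iteration 1: 1 < 38 holds -> n = 1 + 5 = 6, total = 1 + 6 = 7.
Iteration 2: 6 < 38 holds -> n = 6 + 5 = 11, total = 7 + 11 = 18.
Iteration 3: 11 < 38 holds -> n = 11 + 5 = 16, total = 18 + 16 = 34.
Iteration 4: 16 < 38 holds -> n = 16 + 5 = 21, total = 34 + 21 = 55.
Iteration 5: 21 < 38 holds -> n = 21 + 5 = 26, total = 55 + 26 = 81.
Iteration 6: 26 < 38 holds -> n = 26 + 5 = 31, total = 81 + 31 = 112.
Iteration 7: 31 < 38 holds -> n = 31 + 5 = 36, total = 112 + 36 = 148.
Iteration 8: 36 < 38 holds -> n = 36 + 5 = 41, total = 148 + 41 = 189.
Iteration 9: 41 < 38 fails; recursion stops.
SUM(total) = 1 + 7 + 18 + 34 + 55 + 81 + 112 + 148 + 189 = 645.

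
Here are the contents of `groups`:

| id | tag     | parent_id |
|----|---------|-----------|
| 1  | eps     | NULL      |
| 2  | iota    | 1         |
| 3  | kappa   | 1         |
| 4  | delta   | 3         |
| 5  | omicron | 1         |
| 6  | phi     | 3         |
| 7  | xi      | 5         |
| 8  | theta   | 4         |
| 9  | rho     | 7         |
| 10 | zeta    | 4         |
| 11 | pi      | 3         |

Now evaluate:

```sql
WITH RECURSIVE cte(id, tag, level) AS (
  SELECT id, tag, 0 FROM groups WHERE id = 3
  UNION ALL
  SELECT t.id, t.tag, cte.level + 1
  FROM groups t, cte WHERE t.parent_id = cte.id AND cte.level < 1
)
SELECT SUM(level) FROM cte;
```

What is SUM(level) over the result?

Base: id=3 (kappa) at level 0.
Iteration 1: rows with parent_id in {3} -> delta (id 4, level 1), phi (id 6, level 1), pi (id 11, level 1).
Iteration 2: level < 1 fails for all current rows; recursion stops.
SUM(level) = 0 + 1 + 1 + 1 = 3.

3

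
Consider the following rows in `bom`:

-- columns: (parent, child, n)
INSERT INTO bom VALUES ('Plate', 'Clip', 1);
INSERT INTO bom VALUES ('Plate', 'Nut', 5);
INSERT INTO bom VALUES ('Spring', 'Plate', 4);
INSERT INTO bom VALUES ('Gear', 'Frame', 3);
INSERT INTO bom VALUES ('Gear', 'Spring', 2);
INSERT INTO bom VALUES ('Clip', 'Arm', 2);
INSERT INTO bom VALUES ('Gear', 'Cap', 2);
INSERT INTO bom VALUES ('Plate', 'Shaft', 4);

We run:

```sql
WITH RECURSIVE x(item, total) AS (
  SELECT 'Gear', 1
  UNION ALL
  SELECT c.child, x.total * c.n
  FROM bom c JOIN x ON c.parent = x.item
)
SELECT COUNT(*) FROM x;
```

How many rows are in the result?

Base: (Gear, total=1).
Iteration 1: components of {Gear} -> Cap = 1*2 = 2, Frame = 1*3 = 3, Spring = 1*2 = 2.
Iteration 2: components of {Cap,Frame,Spring} -> Plate = 2*4 = 8.
Iteration 3: components of {Plate} -> Clip = 8*1 = 8, Nut = 8*5 = 40, Shaft = 8*4 = 32.
Iteration 4: components of {Clip,Nut,Shaft} -> Arm = 8*2 = 16.
Iteration 5: no further components; recursion stops.
Total rows emitted: 9.

9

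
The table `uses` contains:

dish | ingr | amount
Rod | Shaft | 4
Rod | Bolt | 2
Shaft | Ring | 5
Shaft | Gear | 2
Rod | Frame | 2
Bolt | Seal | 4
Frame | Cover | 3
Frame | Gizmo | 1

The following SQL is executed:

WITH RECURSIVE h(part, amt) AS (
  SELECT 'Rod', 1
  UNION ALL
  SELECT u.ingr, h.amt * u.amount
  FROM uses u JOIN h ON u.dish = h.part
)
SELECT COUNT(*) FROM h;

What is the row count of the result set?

Base: (Rod, amt=1).
Iteration 1: components of {Rod} -> Bolt = 1*2 = 2, Frame = 1*2 = 2, Shaft = 1*4 = 4.
Iteration 2: components of {Bolt,Frame,Shaft} -> Cover = 2*3 = 6, Gear = 4*2 = 8, Gizmo = 2*1 = 2, Ring = 4*5 = 20, Seal = 2*4 = 8.
Iteration 3: no further components; recursion stops.
Total rows emitted: 9.

9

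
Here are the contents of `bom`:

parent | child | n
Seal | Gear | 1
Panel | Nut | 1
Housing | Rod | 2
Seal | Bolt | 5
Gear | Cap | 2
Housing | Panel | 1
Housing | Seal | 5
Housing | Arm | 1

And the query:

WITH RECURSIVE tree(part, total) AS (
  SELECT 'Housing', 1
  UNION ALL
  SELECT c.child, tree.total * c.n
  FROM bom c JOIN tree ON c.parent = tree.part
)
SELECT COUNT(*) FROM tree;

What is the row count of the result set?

Base: (Housing, total=1).
Iteration 1: components of {Housing} -> Arm = 1*1 = 1, Panel = 1*1 = 1, Rod = 1*2 = 2, Seal = 1*5 = 5.
Iteration 2: components of {Arm,Panel,Rod,Seal} -> Bolt = 5*5 = 25, Gear = 5*1 = 5, Nut = 1*1 = 1.
Iteration 3: components of {Bolt,Gear,Nut} -> Cap = 5*2 = 10.
Iteration 4: no further components; recursion stops.
Total rows emitted: 9.

9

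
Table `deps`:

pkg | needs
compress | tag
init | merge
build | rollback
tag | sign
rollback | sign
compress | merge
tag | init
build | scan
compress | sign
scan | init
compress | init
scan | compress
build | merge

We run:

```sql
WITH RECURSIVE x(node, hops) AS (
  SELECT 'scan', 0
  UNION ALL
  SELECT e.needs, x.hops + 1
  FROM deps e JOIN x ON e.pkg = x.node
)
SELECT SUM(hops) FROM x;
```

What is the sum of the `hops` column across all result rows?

Base: (scan, hops=0).
Iteration 1: edges from {scan} -> (compress, hops=1), (init, hops=1).
Iteration 2: edges from {compress,init} -> (init, hops=2), (merge, hops=2) x2, (sign, hops=2), (tag, hops=2). [UNION ALL keeps all 5 new rows, including repeats]
Iteration 3: edges from {init,merge,sign,tag} -> (init, hops=3), (merge, hops=3), (sign, hops=3).
Iteration 4: edges from {init,merge,sign} -> (merge, hops=4).
Iteration 5: no outgoing edges from {merge}; recursion stops.
SUM(hops) = 0 + 1 + 1 + 2 + 2 + 2 + 2 + 2 + 3 + 3 + 3 + 4 = 25.

25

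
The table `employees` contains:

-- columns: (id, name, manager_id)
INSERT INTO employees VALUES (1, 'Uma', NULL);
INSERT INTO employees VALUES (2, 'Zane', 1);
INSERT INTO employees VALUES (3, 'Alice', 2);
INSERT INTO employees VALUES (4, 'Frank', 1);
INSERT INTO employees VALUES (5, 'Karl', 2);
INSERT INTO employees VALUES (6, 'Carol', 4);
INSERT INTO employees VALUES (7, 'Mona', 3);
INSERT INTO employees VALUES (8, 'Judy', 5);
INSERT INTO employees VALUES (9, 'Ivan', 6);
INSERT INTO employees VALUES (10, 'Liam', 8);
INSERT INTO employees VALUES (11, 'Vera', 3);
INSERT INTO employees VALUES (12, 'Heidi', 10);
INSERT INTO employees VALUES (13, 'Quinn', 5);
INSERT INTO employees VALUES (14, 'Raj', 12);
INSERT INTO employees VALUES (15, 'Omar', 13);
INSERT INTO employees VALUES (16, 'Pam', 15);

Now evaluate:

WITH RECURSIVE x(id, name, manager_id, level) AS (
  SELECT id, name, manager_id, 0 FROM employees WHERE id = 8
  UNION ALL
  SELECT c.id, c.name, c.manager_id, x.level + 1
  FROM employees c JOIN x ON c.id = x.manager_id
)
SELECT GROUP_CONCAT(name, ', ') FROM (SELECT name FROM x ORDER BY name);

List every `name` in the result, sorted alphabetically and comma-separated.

Base: id=8 (Judy), manager_id=5, level 0.
Iteration 1: join on id=5 -> Karl (id 5, manager_id=2, level 1).
Iteration 2: join on id=2 -> Zane (id 2, manager_id=1, level 2).
Iteration 3: join on id=1 -> Uma (id 1, manager_id=NULL, level 3).
Iteration 4: manager_id is NULL; no match; recursion stops.

Judy, Karl, Uma, Zane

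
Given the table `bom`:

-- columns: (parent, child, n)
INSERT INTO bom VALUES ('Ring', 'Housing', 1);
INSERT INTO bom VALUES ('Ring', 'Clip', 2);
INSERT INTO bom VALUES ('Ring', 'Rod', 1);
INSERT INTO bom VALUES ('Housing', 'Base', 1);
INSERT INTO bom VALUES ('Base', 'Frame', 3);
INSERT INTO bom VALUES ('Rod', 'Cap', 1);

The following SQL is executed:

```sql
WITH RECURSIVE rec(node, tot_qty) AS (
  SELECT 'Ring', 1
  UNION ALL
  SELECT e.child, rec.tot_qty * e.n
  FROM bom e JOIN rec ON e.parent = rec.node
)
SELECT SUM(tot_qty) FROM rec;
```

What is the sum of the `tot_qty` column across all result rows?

Base: (Ring, tot_qty=1).
Iteration 1: components of {Ring} -> Clip = 1*2 = 2, Housing = 1*1 = 1, Rod = 1*1 = 1.
Iteration 2: components of {Clip,Housing,Rod} -> Base = 1*1 = 1, Cap = 1*1 = 1.
Iteration 3: components of {Base,Cap} -> Frame = 1*3 = 3.
Iteration 4: no further components; recursion stops.
SUM(tot_qty) = 1 + 1 + 2 + 1 + 1 + 1 + 3 = 10.

10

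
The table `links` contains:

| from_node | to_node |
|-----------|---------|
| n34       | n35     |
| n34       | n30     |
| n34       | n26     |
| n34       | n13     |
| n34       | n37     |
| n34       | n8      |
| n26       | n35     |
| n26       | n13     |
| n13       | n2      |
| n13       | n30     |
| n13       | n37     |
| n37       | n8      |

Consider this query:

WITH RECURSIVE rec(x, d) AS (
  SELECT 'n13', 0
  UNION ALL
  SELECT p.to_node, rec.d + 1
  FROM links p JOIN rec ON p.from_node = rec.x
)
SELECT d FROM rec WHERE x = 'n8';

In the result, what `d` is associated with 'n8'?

Base: (n13, d=0).
Iteration 1: edges from {n13} -> (n2, d=1), (n30, d=1), (n37, d=1).
Iteration 2: edges from {n2,n30,n37} -> (n8, d=2).
Iteration 3: no outgoing edges from {n8}; recursion stops.

2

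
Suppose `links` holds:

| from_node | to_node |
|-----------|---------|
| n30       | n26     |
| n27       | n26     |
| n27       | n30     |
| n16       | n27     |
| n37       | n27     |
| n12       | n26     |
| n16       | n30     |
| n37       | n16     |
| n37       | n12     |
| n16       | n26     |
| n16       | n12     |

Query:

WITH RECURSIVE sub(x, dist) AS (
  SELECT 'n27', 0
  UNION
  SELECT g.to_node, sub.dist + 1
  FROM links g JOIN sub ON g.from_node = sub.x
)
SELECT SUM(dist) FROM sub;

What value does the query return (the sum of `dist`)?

4

Base: (n27, dist=0).
Iteration 1: edges from {n27} -> (n26, dist=1), (n30, dist=1).
Iteration 2: edges from {n26,n30} -> (n26, dist=2).
Iteration 3: no outgoing edges from {n26}; recursion stops.
SUM(dist) = 0 + 1 + 1 + 2 = 4.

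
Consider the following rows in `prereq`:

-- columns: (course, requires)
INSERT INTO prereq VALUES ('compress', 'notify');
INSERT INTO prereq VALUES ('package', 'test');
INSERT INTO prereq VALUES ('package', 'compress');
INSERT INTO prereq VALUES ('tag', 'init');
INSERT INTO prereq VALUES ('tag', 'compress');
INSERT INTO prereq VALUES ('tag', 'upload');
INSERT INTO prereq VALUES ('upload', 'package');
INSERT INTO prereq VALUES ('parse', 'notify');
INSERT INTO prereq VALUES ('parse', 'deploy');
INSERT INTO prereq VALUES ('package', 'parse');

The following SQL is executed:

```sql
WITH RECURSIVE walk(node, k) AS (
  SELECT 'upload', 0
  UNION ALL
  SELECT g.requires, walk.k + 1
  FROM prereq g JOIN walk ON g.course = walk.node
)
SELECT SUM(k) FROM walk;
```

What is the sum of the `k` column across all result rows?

Base: (upload, k=0).
Iteration 1: edges from {upload} -> (package, k=1).
Iteration 2: edges from {package} -> (compress, k=2), (parse, k=2), (test, k=2).
Iteration 3: edges from {compress,parse,test} -> (deploy, k=3), (notify, k=3) x2. [UNION ALL keeps all 3 new rows, including repeats]
Iteration 4: no outgoing edges from {deploy,notify}; recursion stops.
SUM(k) = 0 + 1 + 2 + 2 + 2 + 3 + 3 + 3 = 16.

16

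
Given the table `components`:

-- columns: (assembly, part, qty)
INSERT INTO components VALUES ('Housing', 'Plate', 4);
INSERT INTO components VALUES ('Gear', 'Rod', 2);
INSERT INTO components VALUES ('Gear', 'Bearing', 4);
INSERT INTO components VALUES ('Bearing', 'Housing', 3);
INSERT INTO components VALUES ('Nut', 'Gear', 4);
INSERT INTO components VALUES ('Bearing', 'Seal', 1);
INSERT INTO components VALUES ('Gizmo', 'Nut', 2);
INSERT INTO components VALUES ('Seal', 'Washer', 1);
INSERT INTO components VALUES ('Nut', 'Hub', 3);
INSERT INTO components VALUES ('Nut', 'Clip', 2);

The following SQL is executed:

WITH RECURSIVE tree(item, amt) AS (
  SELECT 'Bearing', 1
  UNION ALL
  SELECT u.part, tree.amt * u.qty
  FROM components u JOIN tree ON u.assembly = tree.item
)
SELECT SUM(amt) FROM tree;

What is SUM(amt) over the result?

Base: (Bearing, amt=1).
Iteration 1: components of {Bearing} -> Housing = 1*3 = 3, Seal = 1*1 = 1.
Iteration 2: components of {Housing,Seal} -> Plate = 3*4 = 12, Washer = 1*1 = 1.
Iteration 3: no further components; recursion stops.
SUM(amt) = 1 + 3 + 1 + 12 + 1 = 18.

18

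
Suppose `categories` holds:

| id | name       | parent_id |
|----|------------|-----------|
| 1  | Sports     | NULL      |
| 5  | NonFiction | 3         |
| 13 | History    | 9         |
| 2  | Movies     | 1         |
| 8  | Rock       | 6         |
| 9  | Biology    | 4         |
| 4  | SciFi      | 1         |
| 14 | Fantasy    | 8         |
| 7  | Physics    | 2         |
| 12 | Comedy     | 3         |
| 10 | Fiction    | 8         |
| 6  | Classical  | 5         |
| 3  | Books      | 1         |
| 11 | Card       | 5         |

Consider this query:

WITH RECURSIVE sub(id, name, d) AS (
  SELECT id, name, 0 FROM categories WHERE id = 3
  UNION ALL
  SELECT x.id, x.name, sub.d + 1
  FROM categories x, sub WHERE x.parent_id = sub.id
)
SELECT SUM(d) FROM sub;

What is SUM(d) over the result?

Base: id=3 (Books) at d 0.
Iteration 1: rows with parent_id in {3} -> NonFiction (id 5, d 1), Comedy (id 12, d 1).
Iteration 2: rows with parent_id in {5,12} -> Classical (id 6, d 2), Card (id 11, d 2).
Iteration 3: rows with parent_id in {6,11} -> Rock (id 8, d 3).
Iteration 4: rows with parent_id in {8} -> Fiction (id 10, d 4), Fantasy (id 14, d 4).
Iteration 5: no rows with parent_id in {10,14}; recursion stops.
SUM(d) = 0 + 1 + 1 + 2 + 2 + 3 + 4 + 4 = 17.

17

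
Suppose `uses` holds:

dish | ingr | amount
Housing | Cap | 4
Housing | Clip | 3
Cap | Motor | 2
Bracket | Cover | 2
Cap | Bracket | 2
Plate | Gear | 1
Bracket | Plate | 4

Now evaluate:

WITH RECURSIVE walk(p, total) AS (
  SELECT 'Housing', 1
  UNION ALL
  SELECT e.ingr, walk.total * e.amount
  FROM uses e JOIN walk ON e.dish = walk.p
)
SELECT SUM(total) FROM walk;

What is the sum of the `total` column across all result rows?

Base: (Housing, total=1).
Iteration 1: components of {Housing} -> Cap = 1*4 = 4, Clip = 1*3 = 3.
Iteration 2: components of {Cap,Clip} -> Bracket = 4*2 = 8, Motor = 4*2 = 8.
Iteration 3: components of {Bracket,Motor} -> Cover = 8*2 = 16, Plate = 8*4 = 32.
Iteration 4: components of {Cover,Plate} -> Gear = 32*1 = 32.
Iteration 5: no further components; recursion stops.
SUM(total) = 1 + 3 + 4 + 8 + 8 + 32 + 16 + 32 = 104.

104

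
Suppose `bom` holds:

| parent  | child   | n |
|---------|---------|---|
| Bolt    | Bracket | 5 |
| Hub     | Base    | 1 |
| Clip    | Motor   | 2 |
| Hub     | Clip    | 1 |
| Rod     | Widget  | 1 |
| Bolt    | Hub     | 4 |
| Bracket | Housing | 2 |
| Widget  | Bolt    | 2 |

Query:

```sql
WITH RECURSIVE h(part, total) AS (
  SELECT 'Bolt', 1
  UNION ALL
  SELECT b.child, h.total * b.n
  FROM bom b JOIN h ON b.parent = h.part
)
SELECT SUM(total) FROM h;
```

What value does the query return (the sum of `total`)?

36

Base: (Bolt, total=1).
Iteration 1: components of {Bolt} -> Bracket = 1*5 = 5, Hub = 1*4 = 4.
Iteration 2: components of {Bracket,Hub} -> Base = 4*1 = 4, Clip = 4*1 = 4, Housing = 5*2 = 10.
Iteration 3: components of {Base,Clip,Housing} -> Motor = 4*2 = 8.
Iteration 4: no further components; recursion stops.
SUM(total) = 1 + 4 + 5 + 4 + 4 + 10 + 8 = 36.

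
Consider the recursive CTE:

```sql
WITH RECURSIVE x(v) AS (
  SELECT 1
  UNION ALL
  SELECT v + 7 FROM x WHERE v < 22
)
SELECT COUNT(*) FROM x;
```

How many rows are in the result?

Base: v=1.
Iteration 1: 1 < 22 holds -> v = 1 + 7 = 8.
Iteration 2: 8 < 22 holds -> v = 8 + 7 = 15.
Iteration 3: 15 < 22 holds -> v = 15 + 7 = 22.
Iteration 4: 22 < 22 fails; recursion stops.
Total rows emitted: 4.

4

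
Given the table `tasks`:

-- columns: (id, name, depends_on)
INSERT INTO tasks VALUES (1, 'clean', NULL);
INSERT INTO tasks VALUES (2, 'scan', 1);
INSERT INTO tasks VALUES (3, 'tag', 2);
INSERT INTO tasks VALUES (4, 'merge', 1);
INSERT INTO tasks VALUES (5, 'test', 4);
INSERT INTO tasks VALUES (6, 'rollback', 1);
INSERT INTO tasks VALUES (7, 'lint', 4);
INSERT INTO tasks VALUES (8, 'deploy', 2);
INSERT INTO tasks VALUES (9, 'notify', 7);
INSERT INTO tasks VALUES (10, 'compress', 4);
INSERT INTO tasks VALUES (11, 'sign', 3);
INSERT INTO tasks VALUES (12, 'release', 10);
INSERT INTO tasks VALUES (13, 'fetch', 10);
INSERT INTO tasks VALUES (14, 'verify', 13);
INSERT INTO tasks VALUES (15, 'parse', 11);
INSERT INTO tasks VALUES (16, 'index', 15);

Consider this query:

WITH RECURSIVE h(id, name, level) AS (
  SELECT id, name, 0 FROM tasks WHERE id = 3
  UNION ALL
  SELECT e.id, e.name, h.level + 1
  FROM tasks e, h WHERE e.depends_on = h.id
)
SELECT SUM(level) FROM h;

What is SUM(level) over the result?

Base: id=3 (tag) at level 0.
Iteration 1: rows with depends_on in {3} -> sign (id 11, level 1).
Iteration 2: rows with depends_on in {11} -> parse (id 15, level 2).
Iteration 3: rows with depends_on in {15} -> index (id 16, level 3).
Iteration 4: no rows with depends_on in {16}; recursion stops.
SUM(level) = 0 + 1 + 2 + 3 = 6.

6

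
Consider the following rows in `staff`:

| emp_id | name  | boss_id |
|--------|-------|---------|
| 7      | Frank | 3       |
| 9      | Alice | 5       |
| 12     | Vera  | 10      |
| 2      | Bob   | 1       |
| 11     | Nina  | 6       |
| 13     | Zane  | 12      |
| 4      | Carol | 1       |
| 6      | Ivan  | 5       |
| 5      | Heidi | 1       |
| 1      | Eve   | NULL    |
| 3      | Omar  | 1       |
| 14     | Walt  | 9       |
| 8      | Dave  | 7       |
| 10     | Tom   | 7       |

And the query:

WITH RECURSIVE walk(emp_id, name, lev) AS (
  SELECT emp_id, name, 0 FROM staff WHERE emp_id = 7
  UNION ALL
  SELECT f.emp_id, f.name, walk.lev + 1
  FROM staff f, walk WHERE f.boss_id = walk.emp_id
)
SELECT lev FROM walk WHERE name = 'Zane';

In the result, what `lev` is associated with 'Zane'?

3

Base: emp_id=7 (Frank) at lev 0.
Iteration 1: rows with boss_id in {7} -> Dave (id 8, lev 1), Tom (id 10, lev 1).
Iteration 2: rows with boss_id in {8,10} -> Vera (id 12, lev 2).
Iteration 3: rows with boss_id in {12} -> Zane (id 13, lev 3).
Iteration 4: no rows with boss_id in {13}; recursion stops.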